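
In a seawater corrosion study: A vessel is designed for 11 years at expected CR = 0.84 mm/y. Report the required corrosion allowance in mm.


Corrosion allowance = CR × design life
CA = 0.84 * 11 = 9.24 mm

9.24 mm


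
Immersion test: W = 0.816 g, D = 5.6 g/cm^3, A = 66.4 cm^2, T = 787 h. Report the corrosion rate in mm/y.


Apply the mm/y weight-loss relation: CR = 87600 * W / (D * A * T)
Numerator: 87600 * 0.816 = 71481.6
Denominator: 5.6 * 66.4 * 787 = 292638.08
CR = 71481.6 / 292638.08 = 0.244266 mm/y

0.244266 mm/y


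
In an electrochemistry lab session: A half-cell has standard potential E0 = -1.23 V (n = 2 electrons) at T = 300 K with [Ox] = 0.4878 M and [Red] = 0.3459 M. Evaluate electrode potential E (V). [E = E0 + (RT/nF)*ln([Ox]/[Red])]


Apply the Nernst equation: E = E0 + (RT/nF)*ln([Ox]/[Red])
Step 1: RT/nF = 8.314*300/(2*96485) = 0.01292533 V
Step 2: [Ox]/[Red] = 0.4878/0.3459 = 1.410234
Step 3: ln(1.410234) = 0.343756
Step 4: correction = 0.01292533 * 0.343756 = 0.004 V
E = -1.23 + 0.004 = -1.226 V

-1.226 V


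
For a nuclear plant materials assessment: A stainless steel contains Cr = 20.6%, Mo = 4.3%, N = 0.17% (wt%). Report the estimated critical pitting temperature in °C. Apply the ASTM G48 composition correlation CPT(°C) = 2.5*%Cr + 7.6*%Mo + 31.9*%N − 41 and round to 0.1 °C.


Apply the ASTM G48 empirical CPT estimate: CPT(°C) = 2.5*%Cr + 7.6*%Mo + 31.9*%N − 41
2.5*20.6 = 51.5; 7.6*4.3 = 32.68; 31.9*0.17 = 5.423
CPT = 51.5 + 32.68 + 5.423 − 41 = 48.603 °C
Rounded to 0.1 °C: CPT ≈ 48.6 °C

48.6 °C


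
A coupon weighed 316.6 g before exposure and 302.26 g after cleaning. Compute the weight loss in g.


Weight loss = initial − final
WL = 316.6 − 302.26 = 14.34 g

14.34 g


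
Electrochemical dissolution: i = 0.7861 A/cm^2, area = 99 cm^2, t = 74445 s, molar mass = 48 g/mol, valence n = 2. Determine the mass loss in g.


Apply Faraday's law: m = i*A*t*M / (n*F)
Total charge passed Q = i*A*t = 0.7861*99*74445 = 5793600.2355 C
m = Q*M/(n*F) = 5793600.2355*48/(2*96485) = 1441.119 g

1441.119 g


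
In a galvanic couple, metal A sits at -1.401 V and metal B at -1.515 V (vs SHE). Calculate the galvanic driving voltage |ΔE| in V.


Driving voltage is the absolute potential difference.
|ΔE| = |-1.401 − (-1.515)| = 0.114 V

0.114 V


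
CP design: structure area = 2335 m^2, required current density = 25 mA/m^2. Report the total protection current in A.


I = area * current density, then convert mA → A (÷1000)
I = 2335 * 25 / 1000 = 58.38 A

58.38 A


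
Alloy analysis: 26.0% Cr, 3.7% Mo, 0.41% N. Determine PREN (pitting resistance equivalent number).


Apply the PREN formula: PREN = Cr + 3.3*Mo + 16*N
PREN = 26.0 + 3.3*3.7 + 16*0.41
PREN = 26.0 + 12.21 + 6.56 = 44.77

44.77


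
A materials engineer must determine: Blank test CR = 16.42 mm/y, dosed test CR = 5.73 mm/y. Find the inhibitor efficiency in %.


Apply the inhibitor-efficiency definition: IE = (CR_blank − CR_inh)/CR_blank × 100
IE = (16.42 − 5.73) / 16.42 × 100
IE = 10.69 / 16.42 × 100 = 65.1 %

65.1 %


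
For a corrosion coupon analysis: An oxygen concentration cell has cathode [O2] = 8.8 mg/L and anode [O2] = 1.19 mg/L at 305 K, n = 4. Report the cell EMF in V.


Apply the Nernst concentration-cell relation: E = (RT/nF)*ln(C_cathode/C_anode)
RT/nF = 8.314*305/(4*96485) = 0.00657037 V
ln(8.8/1.19) = 2.0008
E = 0.00657037 * 2.0008 = 0.01315 V

0.01315 V


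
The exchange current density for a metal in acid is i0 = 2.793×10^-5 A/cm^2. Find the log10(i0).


i0 = 2.793×10^-5 A/cm^2
log10(i0) = -4.554

-4.554


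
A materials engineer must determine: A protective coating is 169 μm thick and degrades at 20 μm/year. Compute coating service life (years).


Service life = thickness / degradation rate
Life = 169 / 20 = 8.5 years

8.5 years


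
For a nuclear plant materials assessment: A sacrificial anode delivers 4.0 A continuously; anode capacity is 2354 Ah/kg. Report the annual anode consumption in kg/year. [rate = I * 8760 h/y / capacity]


Annual consumption = current * hours per year / capacity
Rate = 4.0 * 8760 / 2354 = 14.9 kg/year

14.9 kg/year


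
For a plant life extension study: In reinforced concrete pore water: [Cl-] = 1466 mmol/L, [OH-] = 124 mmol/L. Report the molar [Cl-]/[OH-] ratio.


Threshold parameter = [Cl-] / [OH-] (molar basis; both in mmol/L, so units cancel)
Ratio = 1466 / 124 = 11.82

11.82


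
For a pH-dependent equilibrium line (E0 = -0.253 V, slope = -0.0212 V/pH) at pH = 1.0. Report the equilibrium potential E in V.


Apply the Pourbaix line equation: E = E0 + slope*pH
E = -0.253 + (-0.0212)*1.0 = -0.253 + (-0.0212) = -0.2742 V
Rounded to 3 decimal places: E = -0.274 V

-0.274 V


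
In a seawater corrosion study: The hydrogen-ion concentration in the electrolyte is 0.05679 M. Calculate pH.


pH = −log10[H+]
pH = −log10(0.05679) = 1.25

1.25


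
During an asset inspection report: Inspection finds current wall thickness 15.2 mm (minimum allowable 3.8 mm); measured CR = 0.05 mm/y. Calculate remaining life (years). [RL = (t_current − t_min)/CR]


Apply the remaining-life relation: RL = (t_current − t_min) / CR
RL = (15.2 − 3.8) / 0.05 = 11.4 / 0.05 = 228.0 years

228.0 years


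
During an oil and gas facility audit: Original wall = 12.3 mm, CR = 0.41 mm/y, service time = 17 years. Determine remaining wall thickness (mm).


Remaining wall = original − CR × time
t = 12.3 − 0.41*17 = 12.3 − 6.97 = 5.33 mm

5.33 mm


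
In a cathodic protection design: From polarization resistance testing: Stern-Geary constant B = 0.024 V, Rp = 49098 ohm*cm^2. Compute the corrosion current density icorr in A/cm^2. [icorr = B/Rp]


Apply the Stern-Geary relation: icorr = B / Rp
icorr = 0.024 / 49098 = 4.888×10^-7 A/cm^2

4.888×10^-7 A/cm^2


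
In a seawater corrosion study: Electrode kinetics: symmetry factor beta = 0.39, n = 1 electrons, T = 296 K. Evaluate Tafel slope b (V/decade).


Apply the Tafel slope relation: b = 2.303*R*T/(beta*n*F)
Numerator: 2.303 * 8.314 * 296 = 5667.55
Denominator: 0.39 * 1 * 96485 = 37629.15
b = 5667.55 / 37629.15 = 0.151 V/decade

0.151 V/decade


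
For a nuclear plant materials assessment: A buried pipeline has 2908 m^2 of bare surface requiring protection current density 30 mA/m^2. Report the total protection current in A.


I = area * current density, then convert mA → A (÷1000)
I = 2908 * 30 / 1000 = 87.24 A

87.24 A


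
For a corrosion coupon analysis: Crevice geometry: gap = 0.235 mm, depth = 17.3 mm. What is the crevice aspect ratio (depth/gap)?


Aspect ratio = depth / gap
Ratio = 17.3 / 0.235 = 73.6

73.6


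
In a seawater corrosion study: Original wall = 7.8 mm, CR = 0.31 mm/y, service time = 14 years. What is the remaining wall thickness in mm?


Remaining wall = original − CR × time
t = 7.8 − 0.31*14 = 7.8 − 4.34 = 3.46 mm

3.46 mm


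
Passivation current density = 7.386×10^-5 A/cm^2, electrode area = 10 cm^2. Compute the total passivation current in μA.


I = i_pass * A, then convert A → μA (×10^6)
I = 7.386×10^-5 * 10 * 10^6 = 738.6 μA

738.6 μA


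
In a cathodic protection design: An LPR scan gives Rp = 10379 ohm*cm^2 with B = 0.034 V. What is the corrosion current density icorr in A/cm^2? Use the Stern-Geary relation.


Apply the Stern-Geary relation: icorr = B / Rp
icorr = 0.034 / 10379 = 3.276×10^-6 A/cm^2

3.276×10^-6 A/cm^2


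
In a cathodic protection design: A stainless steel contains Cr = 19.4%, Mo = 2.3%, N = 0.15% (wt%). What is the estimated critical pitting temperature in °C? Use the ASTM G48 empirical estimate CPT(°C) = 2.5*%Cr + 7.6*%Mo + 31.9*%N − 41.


Apply the ASTM G48 empirical CPT estimate: CPT(°C) = 2.5*%Cr + 7.6*%Mo + 31.9*%N − 41
2.5*19.4 = 48.5; 7.6*2.3 = 17.48; 31.9*0.15 = 4.785
CPT = 48.5 + 17.48 + 4.785 − 41 = 29.765 °C
Rounded to 0.1 °C: CPT ≈ 29.8 °C

29.8 °C


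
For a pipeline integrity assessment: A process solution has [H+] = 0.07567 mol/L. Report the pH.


pH = −log10[H+]
pH = −log10(0.07567) = 1.12

1.12


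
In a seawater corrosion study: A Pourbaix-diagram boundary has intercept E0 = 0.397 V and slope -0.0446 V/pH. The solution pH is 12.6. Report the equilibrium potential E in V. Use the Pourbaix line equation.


Apply the Pourbaix line equation: E = E0 + slope*pH
E = 0.397 + (-0.0446)*12.6 = 0.397 + (-0.56196) = -0.16496 V
Rounded to 3 decimal places: E = -0.165 V

-0.165 V


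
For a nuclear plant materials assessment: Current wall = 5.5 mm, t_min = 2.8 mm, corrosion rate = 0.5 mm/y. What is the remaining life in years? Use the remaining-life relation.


Apply the remaining-life relation: RL = (t_current − t_min) / CR
RL = (5.5 − 2.8) / 0.5 = 2.7 / 0.5 = 5.4 years

5.4 years


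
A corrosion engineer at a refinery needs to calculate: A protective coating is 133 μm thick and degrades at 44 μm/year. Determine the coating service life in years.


Service life = thickness / degradation rate
Life = 133 / 44 = 3.0 years

3.0 years


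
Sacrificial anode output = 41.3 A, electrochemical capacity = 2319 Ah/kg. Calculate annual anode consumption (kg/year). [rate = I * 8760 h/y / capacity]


Annual consumption = current * hours per year / capacity
Rate = 41.3 * 8760 / 2319 = 156.0 kg/year

156.0 kg/year


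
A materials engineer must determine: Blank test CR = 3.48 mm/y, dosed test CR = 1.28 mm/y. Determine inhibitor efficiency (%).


Apply the inhibitor-efficiency definition: IE = (CR_blank − CR_inh)/CR_blank × 100
IE = (3.48 − 1.28) / 3.48 × 100
IE = 2.2 / 3.48 × 100 = 63.2 %

63.2 %


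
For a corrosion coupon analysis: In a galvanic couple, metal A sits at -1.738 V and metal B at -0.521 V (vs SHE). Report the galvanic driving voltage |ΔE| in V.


Driving voltage is the absolute potential difference.
|ΔE| = |-1.738 − (-0.521)| = 1.217 V

1.217 V


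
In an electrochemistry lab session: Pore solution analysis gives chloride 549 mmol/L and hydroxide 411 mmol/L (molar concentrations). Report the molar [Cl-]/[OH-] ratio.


Threshold parameter = [Cl-] / [OH-] (molar basis; both in mmol/L, so units cancel)
Ratio = 549 / 411 = 1.34

1.34


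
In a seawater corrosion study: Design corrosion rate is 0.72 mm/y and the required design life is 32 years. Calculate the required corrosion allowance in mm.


Corrosion allowance = CR × design life
CA = 0.72 * 32 = 23.04 mm

23.04 mm


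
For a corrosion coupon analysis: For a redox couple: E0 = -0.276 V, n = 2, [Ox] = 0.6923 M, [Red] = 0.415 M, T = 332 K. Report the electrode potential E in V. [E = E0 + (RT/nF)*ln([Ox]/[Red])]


Apply the Nernst equation: E = E0 + (RT/nF)*ln([Ox]/[Red])
Step 1: RT/nF = 8.314*332/(2*96485) = 0.01430403 V
Step 2: [Ox]/[Red] = 0.6923/0.415 = 1.668193
Step 3: ln(1.668193) = 0.511741
Step 4: correction = 0.01430403 * 0.511741 = 0.007 V
E = -0.276 + 0.007 = -0.269 V

-0.269 V


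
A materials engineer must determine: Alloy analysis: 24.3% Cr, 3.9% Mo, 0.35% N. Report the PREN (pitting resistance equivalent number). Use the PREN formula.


Apply the PREN formula: PREN = Cr + 3.3*Mo + 16*N
PREN = 24.3 + 3.3*3.9 + 16*0.35
PREN = 24.3 + 12.87 + 5.6 = 42.77

42.77


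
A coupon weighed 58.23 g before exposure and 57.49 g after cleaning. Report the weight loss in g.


Weight loss = initial − final
WL = 58.23 − 57.49 = 0.74 g

0.74 g


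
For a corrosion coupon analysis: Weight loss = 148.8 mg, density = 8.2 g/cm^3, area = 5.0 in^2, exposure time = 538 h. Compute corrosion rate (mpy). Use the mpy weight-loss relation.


Apply the mpy weight-loss relation: CR = 534 * W / (D * A * T)
Numerator: 534 * 148.8 = 79459.2
Denominator: 8.2 * 5.0 * 538 = 22058.0
CR = 79459.2 / 22058.0 = 3.60228 mpy

3.60228 mpy


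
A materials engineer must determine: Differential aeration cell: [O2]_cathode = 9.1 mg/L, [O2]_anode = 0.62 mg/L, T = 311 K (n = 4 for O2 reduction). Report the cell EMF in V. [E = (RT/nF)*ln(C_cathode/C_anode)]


Apply the Nernst concentration-cell relation: E = (RT/nF)*ln(C_cathode/C_anode)
RT/nF = 8.314*311/(4*96485) = 0.00669963 V
ln(9.1/0.62) = 2.68631
E = 0.00669963 * 2.68631 = 0.018 V

0.018 V


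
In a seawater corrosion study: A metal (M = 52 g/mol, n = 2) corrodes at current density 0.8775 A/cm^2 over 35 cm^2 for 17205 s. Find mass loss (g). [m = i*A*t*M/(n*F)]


Apply Faraday's law: m = i*A*t*M / (n*F)
Total charge passed Q = i*A*t = 0.8775*35*17205 = 528408.5625 C
m = Q*M/(n*F) = 528408.5625*52/(2*96485) = 142.391 g

142.391 g


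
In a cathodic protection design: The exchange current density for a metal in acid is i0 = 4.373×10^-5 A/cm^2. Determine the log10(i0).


i0 = 4.373×10^-5 A/cm^2
log10(i0) = -4.359

-4.359


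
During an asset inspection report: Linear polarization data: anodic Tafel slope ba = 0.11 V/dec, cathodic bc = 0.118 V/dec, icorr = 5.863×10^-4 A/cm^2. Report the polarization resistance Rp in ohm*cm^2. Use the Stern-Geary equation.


Apply the Stern-Geary equation: Rp = ba*bc / (2.303*icorr*(ba+bc))
ba*bc = 0.11*0.118 = 0.01298
ba+bc = 0.228; 2.303*icorr*(ba+bc) = 2.303*5.863×10^-4*0.228 = 3.0785675×10^-4
Rp = 0.01298 / 3.0785675×10^-4 = 42.16 ohm*cm^2

42.16 ohm*cm^2


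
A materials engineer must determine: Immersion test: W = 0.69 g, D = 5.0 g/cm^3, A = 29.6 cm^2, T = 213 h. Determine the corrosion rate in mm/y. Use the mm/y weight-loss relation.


Apply the mm/y weight-loss relation: CR = 87600 * W / (D * A * T)
Numerator: 87600 * 0.69 = 60444.0
Denominator: 5.0 * 29.6 * 213 = 31524.0
CR = 60444.0 / 31524.0 = 1.9174 mm/y

1.9174 mm/y


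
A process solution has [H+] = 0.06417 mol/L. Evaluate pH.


pH = −log10[H+]
pH = −log10(0.06417) = 1.19

1.19


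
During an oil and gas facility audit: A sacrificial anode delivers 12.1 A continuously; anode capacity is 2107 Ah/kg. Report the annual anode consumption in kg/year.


Annual consumption = current * hours per year / capacity
Rate = 12.1 * 8760 / 2107 = 50.3 kg/year

50.3 kg/year


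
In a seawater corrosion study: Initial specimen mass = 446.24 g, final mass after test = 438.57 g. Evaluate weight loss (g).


Weight loss = initial − final
WL = 446.24 − 438.57 = 7.67 g

7.67 g


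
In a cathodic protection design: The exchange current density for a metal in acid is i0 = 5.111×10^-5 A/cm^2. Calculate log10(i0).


i0 = 5.111×10^-5 A/cm^2
log10(i0) = -4.291

-4.291


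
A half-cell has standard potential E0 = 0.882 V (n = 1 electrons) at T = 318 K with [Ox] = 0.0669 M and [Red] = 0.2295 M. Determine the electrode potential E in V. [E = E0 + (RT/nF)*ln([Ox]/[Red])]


Apply the Nernst equation: E = E0 + (RT/nF)*ln([Ox]/[Red])
Step 1: RT/nF = 8.314*318/(1*96485) = 0.02740169 V
Step 2: [Ox]/[Red] = 0.0669/0.2295 = 0.291503
Step 3: ln(0.291503) = -1.232705
Step 4: correction = 0.02740169 * -1.232705 = -0.034 V
E = 0.882 + -0.034 = 0.848 V

0.848 V


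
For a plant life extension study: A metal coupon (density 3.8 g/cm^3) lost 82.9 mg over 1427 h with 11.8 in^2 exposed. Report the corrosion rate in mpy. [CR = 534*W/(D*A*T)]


Apply the mpy weight-loss relation: CR = 534 * W / (D * A * T)
Numerator: 534 * 82.9 = 44268.6
Denominator: 3.8 * 11.8 * 1427 = 63986.68
CR = 44268.6 / 63986.68 = 0.6918 mpy

0.6918 mpy


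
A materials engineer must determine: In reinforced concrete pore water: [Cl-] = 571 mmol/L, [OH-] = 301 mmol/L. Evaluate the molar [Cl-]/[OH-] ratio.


Threshold parameter = [Cl-] / [OH-] (molar basis; both in mmol/L, so units cancel)
Ratio = 571 / 301 = 1.9

1.9


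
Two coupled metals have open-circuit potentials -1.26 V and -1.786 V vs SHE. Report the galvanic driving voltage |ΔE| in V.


Driving voltage is the absolute potential difference.
|ΔE| = |-1.26 − (-1.786)| = 0.526 V

0.526 V


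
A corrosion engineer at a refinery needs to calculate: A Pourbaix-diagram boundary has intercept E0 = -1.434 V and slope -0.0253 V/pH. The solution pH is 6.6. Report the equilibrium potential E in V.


Apply the Pourbaix line equation: E = E0 + slope*pH
E = -1.434 + (-0.0253)*6.6 = -1.434 + (-0.16698) = -1.60098 V
Rounded to 3 decimal places: E = -1.601 V

-1.601 V


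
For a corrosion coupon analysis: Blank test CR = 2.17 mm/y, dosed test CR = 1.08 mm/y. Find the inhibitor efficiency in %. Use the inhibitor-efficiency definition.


Apply the inhibitor-efficiency definition: IE = (CR_blank − CR_inh)/CR_blank × 100
IE = (2.17 − 1.08) / 2.17 × 100
IE = 1.09 / 2.17 × 100 = 50.2 %

50.2 %


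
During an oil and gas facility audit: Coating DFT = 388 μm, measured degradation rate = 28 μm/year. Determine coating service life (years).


Service life = thickness / degradation rate
Life = 388 / 28 = 13.9 years

13.9 years


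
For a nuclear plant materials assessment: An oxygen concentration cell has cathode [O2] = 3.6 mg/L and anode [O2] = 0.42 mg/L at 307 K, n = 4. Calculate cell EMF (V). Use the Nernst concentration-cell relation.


Apply the Nernst concentration-cell relation: E = (RT/nF)*ln(C_cathode/C_anode)
RT/nF = 8.314*307/(4*96485) = 0.00661346 V
ln(3.6/0.42) = 2.14843
E = 0.00661346 * 2.14843 = 0.01421 V

0.01421 V


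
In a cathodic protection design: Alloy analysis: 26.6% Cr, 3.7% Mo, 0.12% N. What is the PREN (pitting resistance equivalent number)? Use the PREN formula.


Apply the PREN formula: PREN = Cr + 3.3*Mo + 16*N
PREN = 26.6 + 3.3*3.7 + 16*0.12
PREN = 26.6 + 12.21 + 1.92 = 40.73

40.73


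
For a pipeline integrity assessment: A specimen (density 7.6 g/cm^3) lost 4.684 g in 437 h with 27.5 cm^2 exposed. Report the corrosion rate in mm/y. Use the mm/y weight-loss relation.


Apply the mm/y weight-loss relation: CR = 87600 * W / (D * A * T)
Numerator: 87600 * 4.684 = 410318.4
Denominator: 7.6 * 27.5 * 437 = 91333.0
CR = 410318.4 / 91333.0 = 4.49255 mm/y

4.49255 mm/y


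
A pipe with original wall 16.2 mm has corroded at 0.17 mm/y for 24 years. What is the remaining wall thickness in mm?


Remaining wall = original − CR × time
t = 16.2 − 0.17*24 = 16.2 − 4.08 = 12.12 mm

12.12 mm


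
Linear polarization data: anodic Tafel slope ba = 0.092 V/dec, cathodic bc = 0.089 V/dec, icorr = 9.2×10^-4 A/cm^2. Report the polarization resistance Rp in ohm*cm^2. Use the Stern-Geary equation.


Apply the Stern-Geary equation: Rp = ba*bc / (2.303*icorr*(ba+bc))
ba*bc = 0.092*0.089 = 0.008188
ba+bc = 0.181; 2.303*icorr*(ba+bc) = 2.303*9.2×10^-4*0.181 = 3.8349556×10^-4
Rp = 0.008188 / 3.8349556×10^-4 = 21.4 ohm*cm^2

21.4 ohm*cm^2


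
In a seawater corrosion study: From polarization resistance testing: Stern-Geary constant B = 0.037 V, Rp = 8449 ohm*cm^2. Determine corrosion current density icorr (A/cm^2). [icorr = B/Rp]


Apply the Stern-Geary relation: icorr = B / Rp
icorr = 0.037 / 8449 = 4.379×10^-6 A/cm^2

4.379×10^-6 A/cm^2


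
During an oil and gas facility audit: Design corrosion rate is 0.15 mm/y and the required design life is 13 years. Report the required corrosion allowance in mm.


Corrosion allowance = CR × design life
CA = 0.15 * 13 = 1.95 mm

1.95 mm


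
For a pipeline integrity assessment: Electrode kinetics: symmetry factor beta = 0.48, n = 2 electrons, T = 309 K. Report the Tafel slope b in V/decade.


Apply the Tafel slope relation: b = 2.303*R*T/(beta*n*F)
Numerator: 2.303 * 8.314 * 309 = 5916.47
Denominator: 0.48 * 2 * 96485 = 92625.6
b = 5916.47 / 92625.6 = 0.064 V/decade

0.064 V/decade


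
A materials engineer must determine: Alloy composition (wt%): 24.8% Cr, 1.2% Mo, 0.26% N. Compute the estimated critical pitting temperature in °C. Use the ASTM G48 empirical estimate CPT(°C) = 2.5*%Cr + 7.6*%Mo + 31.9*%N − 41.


Apply the ASTM G48 empirical CPT estimate: CPT(°C) = 2.5*%Cr + 7.6*%Mo + 31.9*%N − 41
2.5*24.8 = 62; 7.6*1.2 = 9.12; 31.9*0.26 = 8.294
CPT = 62 + 9.12 + 8.294 − 41 = 38.414 °C
Rounded to 0.1 °C: CPT ≈ 38.4 °C

38.4 °C


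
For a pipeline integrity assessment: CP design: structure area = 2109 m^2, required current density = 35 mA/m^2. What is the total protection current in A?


I = area * current density, then convert mA → A (÷1000)
I = 2109 * 35 / 1000 = 73.82 A

73.82 A


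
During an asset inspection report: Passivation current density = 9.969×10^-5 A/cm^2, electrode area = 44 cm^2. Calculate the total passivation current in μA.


I = i_pass * A, then convert A → μA (×10^6)
I = 9.969×10^-5 * 44 * 10^6 = 4386.36 μA

4386.36 μA


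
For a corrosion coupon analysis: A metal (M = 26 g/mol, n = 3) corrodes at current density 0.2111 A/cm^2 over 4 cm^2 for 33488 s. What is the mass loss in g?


Apply Faraday's law: m = i*A*t*M / (n*F)
Total charge passed Q = i*A*t = 0.2111*4*33488 = 28277.2672 C
m = Q*M/(n*F) = 28277.2672*26/(3*96485) = 2.54 g

2.54 g


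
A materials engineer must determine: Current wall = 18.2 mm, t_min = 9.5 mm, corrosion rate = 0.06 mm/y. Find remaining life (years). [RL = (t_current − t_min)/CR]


Apply the remaining-life relation: RL = (t_current − t_min) / CR
RL = (18.2 − 9.5) / 0.06 = 8.7 / 0.06 = 145.0 years

145.0 years


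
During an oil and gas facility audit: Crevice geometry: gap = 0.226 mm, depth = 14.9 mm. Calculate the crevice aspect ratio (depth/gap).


Aspect ratio = depth / gap
Ratio = 14.9 / 0.226 = 65.9

65.9


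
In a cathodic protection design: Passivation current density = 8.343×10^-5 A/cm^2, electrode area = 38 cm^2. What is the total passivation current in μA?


I = i_pass * A, then convert A → μA (×10^6)
I = 8.343×10^-5 * 38 * 10^6 = 3170.34 μA

3170.34 μA


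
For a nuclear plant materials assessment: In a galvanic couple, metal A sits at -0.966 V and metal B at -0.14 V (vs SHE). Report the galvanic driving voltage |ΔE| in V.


Driving voltage is the absolute potential difference.
|ΔE| = |-0.966 − (-0.14)| = 0.826 V

0.826 V


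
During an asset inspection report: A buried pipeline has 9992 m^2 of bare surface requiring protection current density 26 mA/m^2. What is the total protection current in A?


I = area * current density, then convert mA → A (÷1000)
I = 9992 * 26 / 1000 = 259.79 A

259.79 A


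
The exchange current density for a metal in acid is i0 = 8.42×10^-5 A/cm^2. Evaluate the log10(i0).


i0 = 8.42×10^-5 A/cm^2
log10(i0) = -4.075

-4.075


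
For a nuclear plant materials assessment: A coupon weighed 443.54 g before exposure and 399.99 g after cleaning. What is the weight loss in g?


Weight loss = initial − final
WL = 443.54 − 399.99 = 43.55 g

43.55 g


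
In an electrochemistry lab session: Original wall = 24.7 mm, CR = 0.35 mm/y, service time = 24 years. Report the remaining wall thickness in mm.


Remaining wall = original − CR × time
t = 24.7 − 0.35*24 = 24.7 − 8.4 = 16.3 mm

16.3 mm


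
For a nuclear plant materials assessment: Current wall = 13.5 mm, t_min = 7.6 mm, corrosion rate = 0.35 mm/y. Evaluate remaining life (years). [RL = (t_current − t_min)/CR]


Apply the remaining-life relation: RL = (t_current − t_min) / CR
RL = (13.5 − 7.6) / 0.35 = 5.9 / 0.35 = 16.9 years

16.9 years


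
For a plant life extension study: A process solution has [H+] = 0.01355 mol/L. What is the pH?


pH = −log10[H+]
pH = −log10(0.01355) = 1.87

1.87


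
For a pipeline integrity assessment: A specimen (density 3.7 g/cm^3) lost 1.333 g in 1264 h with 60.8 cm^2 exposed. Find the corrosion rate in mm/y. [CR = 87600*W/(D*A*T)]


Apply the mm/y weight-loss relation: CR = 87600 * W / (D * A * T)
Numerator: 87600 * 1.333 = 116770.8
Denominator: 3.7 * 60.8 * 1264 = 284349.44
CR = 116770.8 / 284349.44 = 0.41066 mm/y

0.41066 mm/y


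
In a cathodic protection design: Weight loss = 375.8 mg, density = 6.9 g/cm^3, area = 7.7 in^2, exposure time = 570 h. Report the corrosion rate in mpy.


Apply the mpy weight-loss relation: CR = 534 * W / (D * A * T)
Numerator: 534 * 375.8 = 200677.2
Denominator: 6.9 * 7.7 * 570 = 30284.1
CR = 200677.2 / 30284.1 = 6.626 mpy

6.626 mpy


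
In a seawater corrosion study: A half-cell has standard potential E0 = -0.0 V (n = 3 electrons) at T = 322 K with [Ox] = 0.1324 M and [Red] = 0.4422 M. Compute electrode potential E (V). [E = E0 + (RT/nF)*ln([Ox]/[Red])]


Apply the Nernst equation: E = E0 + (RT/nF)*ln([Ox]/[Red])
Step 1: RT/nF = 8.314*322/(3*96485) = 0.00924879 V
Step 2: [Ox]/[Red] = 0.1324/0.4422 = 0.299412
Step 3: ln(0.299412) = -1.205935
Step 4: correction = 0.00924879 * -1.205935 = -0.0112 V
E = -0.0 + -0.0112 = -0.0112 V

-0.0112 V


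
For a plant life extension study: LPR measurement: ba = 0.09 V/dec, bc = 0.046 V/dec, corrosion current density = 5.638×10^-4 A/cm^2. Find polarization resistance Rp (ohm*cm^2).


Apply the Stern-Geary equation: Rp = ba*bc / (2.303*icorr*(ba+bc))
ba*bc = 0.09*0.046 = 0.00414
ba+bc = 0.136; 2.303*icorr*(ba+bc) = 2.303*5.638×10^-4*0.136 = 1.7658667×10^-4
Rp = 0.00414 / 1.7658667×10^-4 = 23.4 ohm*cm^2

23.4 ohm*cm^2


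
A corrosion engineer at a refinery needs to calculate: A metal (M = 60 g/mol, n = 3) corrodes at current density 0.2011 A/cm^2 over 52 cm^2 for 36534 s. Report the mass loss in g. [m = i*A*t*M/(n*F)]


Apply Faraday's law: m = i*A*t*M / (n*F)
Total charge passed Q = i*A*t = 0.2011*52*36534 = 382043.3448 C
m = Q*M/(n*F) = 382043.3448*60/(3*96485) = 79.1923 g

79.1923 g


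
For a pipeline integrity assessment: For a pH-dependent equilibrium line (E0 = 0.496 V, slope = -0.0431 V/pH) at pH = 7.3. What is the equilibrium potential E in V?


Apply the Pourbaix line equation: E = E0 + slope*pH
E = 0.496 + (-0.0431)*7.3 = 0.496 + (-0.31463) = 0.18137 V
Rounded to 4 decimal places: E = 0.1814 V

0.1814 V


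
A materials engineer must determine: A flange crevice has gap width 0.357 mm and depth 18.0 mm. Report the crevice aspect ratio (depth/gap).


Aspect ratio = depth / gap
Ratio = 18.0 / 0.357 = 50.4

50.4


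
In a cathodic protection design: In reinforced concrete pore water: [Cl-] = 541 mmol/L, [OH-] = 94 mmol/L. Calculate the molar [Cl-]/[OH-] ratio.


Threshold parameter = [Cl-] / [OH-] (molar basis; both in mmol/L, so units cancel)
Ratio = 541 / 94 = 5.76

5.76


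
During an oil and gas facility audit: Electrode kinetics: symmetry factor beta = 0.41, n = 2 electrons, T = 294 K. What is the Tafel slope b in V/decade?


Apply the Tafel slope relation: b = 2.303*R*T/(beta*n*F)
Numerator: 2.303 * 8.314 * 294 = 5629.26
Denominator: 0.41 * 2 * 96485 = 79117.7
b = 5629.26 / 79117.7 = 0.0712 V/decade

0.0712 V/decade


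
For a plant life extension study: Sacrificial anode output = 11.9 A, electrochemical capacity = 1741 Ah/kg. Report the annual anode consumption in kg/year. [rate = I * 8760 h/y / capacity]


Annual consumption = current * hours per year / capacity
Rate = 11.9 * 8760 / 1741 = 59.9 kg/year

59.9 kg/year


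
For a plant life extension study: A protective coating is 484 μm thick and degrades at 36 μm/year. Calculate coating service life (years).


Service life = thickness / degradation rate
Life = 484 / 36 = 13.4 years

13.4 years


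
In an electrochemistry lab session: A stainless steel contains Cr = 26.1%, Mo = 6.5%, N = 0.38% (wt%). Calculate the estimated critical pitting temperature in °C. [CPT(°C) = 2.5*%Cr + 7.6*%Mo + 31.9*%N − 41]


Apply the ASTM G48 empirical CPT estimate: CPT(°C) = 2.5*%Cr + 7.6*%Mo + 31.9*%N − 41
2.5*26.1 = 65.25; 7.6*6.5 = 49.4; 31.9*0.38 = 12.122
CPT = 65.25 + 49.4 + 12.122 − 41 = 85.772 °C
Rounded to 0.1 °C: CPT ≈ 85.8 °C

85.8 °C


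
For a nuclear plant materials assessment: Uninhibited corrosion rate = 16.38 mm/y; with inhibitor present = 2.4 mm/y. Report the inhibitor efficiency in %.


Apply the inhibitor-efficiency definition: IE = (CR_blank − CR_inh)/CR_blank × 100
IE = (16.38 − 2.4) / 16.38 × 100
IE = 13.98 / 16.38 × 100 = 85.3 %

85.3 %


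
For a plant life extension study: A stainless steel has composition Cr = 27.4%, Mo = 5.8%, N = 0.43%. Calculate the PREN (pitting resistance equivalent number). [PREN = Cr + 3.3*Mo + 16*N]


Apply the PREN formula: PREN = Cr + 3.3*Mo + 16*N
PREN = 27.4 + 3.3*5.8 + 16*0.43
PREN = 27.4 + 19.14 + 6.88 = 53.42

53.42


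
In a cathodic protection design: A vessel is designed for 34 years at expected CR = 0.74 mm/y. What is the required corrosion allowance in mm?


Corrosion allowance = CR × design life
CA = 0.74 * 34 = 25.16 mm

25.16 mm


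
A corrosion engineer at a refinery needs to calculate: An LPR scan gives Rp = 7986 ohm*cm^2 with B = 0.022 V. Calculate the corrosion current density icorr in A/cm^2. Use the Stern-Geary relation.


Apply the Stern-Geary relation: icorr = B / Rp
icorr = 0.022 / 7986 = 2.755×10^-6 A/cm^2

2.755×10^-6 A/cm^2


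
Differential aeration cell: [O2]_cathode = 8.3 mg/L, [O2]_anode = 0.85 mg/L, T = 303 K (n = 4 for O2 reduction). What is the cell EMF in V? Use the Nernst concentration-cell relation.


Apply the Nernst concentration-cell relation: E = (RT/nF)*ln(C_cathode/C_anode)
RT/nF = 8.314*303/(4*96485) = 0.00652729 V
ln(8.3/0.85) = 2.27877
E = 0.00652729 * 2.27877 = 0.01487 V

0.01487 V


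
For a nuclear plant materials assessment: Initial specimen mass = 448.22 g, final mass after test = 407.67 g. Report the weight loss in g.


Weight loss = initial − final
WL = 448.22 − 407.67 = 40.55 g

40.55 g


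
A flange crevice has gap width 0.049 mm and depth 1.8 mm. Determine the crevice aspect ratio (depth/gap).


Aspect ratio = depth / gap
Ratio = 1.8 / 0.049 = 36.7

36.7


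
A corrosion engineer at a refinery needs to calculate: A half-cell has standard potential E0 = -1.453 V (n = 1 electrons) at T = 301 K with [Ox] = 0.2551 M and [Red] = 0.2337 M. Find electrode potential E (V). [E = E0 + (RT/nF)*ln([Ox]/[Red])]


Apply the Nernst equation: E = E0 + (RT/nF)*ln([Ox]/[Red])
Step 1: RT/nF = 8.314*301/(1*96485) = 0.02593682 V
Step 2: [Ox]/[Red] = 0.2551/0.2337 = 1.09157
Step 3: ln(1.09157) = 0.087617
Step 4: correction = 0.02593682 * 0.087617 = 0.0023 V
E = -1.453 + 0.0023 = -1.4507 V

-1.4507 V


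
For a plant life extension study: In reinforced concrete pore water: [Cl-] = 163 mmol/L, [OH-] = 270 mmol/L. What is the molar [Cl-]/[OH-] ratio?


Threshold parameter = [Cl-] / [OH-] (molar basis; both in mmol/L, so units cancel)
Ratio = 163 / 270 = 0.6

0.6


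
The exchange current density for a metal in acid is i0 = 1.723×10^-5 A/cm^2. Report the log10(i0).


i0 = 1.723×10^-5 A/cm^2
log10(i0) = -4.764

-4.764


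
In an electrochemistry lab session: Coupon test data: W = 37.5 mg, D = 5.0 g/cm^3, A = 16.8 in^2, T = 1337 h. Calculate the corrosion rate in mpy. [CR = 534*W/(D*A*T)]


Apply the mpy weight-loss relation: CR = 534 * W / (D * A * T)
Numerator: 534 * 37.5 = 20025.0
Denominator: 5.0 * 16.8 * 1337 = 112308.0
CR = 20025.0 / 112308.0 = 0.178 mpy

0.178 mpy


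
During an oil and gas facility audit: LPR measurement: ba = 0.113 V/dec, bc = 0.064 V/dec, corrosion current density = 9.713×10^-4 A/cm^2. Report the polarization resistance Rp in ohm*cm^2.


Apply the Stern-Geary equation: Rp = ba*bc / (2.303*icorr*(ba+bc))
ba*bc = 0.113*0.064 = 0.007232
ba+bc = 0.177; 2.303*icorr*(ba+bc) = 2.303*9.713×10^-4*0.177 = 3.9593199×10^-4
Rp = 0.007232 / 3.9593199×10^-4 = 18.27 ohm*cm^2

18.27 ohm*cm^2


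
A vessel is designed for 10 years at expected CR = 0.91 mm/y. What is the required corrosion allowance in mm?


Corrosion allowance = CR × design life
CA = 0.91 * 10 = 9.1 mm

9.1 mm


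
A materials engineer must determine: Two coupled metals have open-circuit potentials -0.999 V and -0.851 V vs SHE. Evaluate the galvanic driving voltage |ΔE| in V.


Driving voltage is the absolute potential difference.
|ΔE| = |-0.999 − (-0.851)| = 0.148 V

0.148 V


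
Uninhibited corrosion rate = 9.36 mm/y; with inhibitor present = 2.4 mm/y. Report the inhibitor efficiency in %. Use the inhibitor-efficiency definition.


Apply the inhibitor-efficiency definition: IE = (CR_blank − CR_inh)/CR_blank × 100
IE = (9.36 − 2.4) / 9.36 × 100
IE = 6.96 / 9.36 × 100 = 74.4 %

74.4 %


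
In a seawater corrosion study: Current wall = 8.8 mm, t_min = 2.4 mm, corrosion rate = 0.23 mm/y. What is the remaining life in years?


Apply the remaining-life relation: RL = (t_current − t_min) / CR
RL = (8.8 − 2.4) / 0.23 = 6.4 / 0.23 = 27.8 years

27.8 years


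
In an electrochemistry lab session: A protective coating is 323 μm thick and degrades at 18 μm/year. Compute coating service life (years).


Service life = thickness / degradation rate
Life = 323 / 18 = 17.9 years

17.9 years


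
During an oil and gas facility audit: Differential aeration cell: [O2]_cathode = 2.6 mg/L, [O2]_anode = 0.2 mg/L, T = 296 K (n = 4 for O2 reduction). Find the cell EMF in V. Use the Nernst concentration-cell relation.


Apply the Nernst concentration-cell relation: E = (RT/nF)*ln(C_cathode/C_anode)
RT/nF = 8.314*296/(4*96485) = 0.00637649 V
ln(2.6/0.2) = 2.56495
E = 0.00637649 * 2.56495 = 0.01636 V

0.01636 V


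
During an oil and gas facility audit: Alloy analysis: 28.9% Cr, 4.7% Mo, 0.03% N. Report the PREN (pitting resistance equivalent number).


Apply the PREN formula: PREN = Cr + 3.3*Mo + 16*N
PREN = 28.9 + 3.3*4.7 + 16*0.03
PREN = 28.9 + 15.51 + 0.48 = 44.89

44.89


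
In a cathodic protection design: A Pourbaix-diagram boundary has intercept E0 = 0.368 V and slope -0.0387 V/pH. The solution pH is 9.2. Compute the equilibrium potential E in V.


Apply the Pourbaix line equation: E = E0 + slope*pH
E = 0.368 + (-0.0387)*9.2 = 0.368 + (-0.35604) = 0.01196 V
Rounded to 4 decimal places: E = 0.0120 V

0.0120 V


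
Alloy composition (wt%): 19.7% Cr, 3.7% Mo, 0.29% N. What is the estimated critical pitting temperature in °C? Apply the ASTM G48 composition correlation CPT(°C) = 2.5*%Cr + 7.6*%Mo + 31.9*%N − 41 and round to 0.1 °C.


Apply the ASTM G48 empirical CPT estimate: CPT(°C) = 2.5*%Cr + 7.6*%Mo + 31.9*%N − 41
2.5*19.7 = 49.25; 7.6*3.7 = 28.12; 31.9*0.29 = 9.251
CPT = 49.25 + 28.12 + 9.251 − 41 = 45.621 °C
Rounded to 0.1 °C: CPT ≈ 45.6 °C

45.6 °C


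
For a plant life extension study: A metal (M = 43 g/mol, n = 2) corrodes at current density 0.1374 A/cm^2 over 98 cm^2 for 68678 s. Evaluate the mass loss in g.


Apply Faraday's law: m = i*A*t*M / (n*F)
Total charge passed Q = i*A*t = 0.1374*98*68678 = 924763.0056 C
m = Q*M/(n*F) = 924763.0056*43/(2*96485) = 206.06731 g

206.06731 g


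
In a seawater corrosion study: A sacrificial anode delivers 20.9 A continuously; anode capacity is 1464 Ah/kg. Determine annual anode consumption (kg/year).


Annual consumption = current * hours per year / capacity
Rate = 20.9 * 8760 / 1464 = 125.1 kg/year

125.1 kg/year


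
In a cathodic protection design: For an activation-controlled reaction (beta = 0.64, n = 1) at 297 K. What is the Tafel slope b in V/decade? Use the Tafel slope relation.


Apply the Tafel slope relation: b = 2.303*R*T/(beta*n*F)
Numerator: 2.303 * 8.314 * 297 = 5686.7
Denominator: 0.64 * 1 * 96485 = 61750.4
b = 5686.7 / 61750.4 = 0.0921 V/decade

0.0921 V/decade


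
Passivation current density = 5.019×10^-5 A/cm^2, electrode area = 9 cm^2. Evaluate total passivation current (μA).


I = i_pass * A, then convert A → μA (×10^6)
I = 5.019×10^-5 * 9 * 10^6 = 451.71 μA

451.71 μA


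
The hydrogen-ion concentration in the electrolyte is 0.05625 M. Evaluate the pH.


pH = −log10[H+]
pH = −log10(0.05625) = 1.25

1.25


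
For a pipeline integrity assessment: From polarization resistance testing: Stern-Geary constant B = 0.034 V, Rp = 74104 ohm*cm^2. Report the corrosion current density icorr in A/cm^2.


Apply the Stern-Geary relation: icorr = B / Rp
icorr = 0.034 / 74104 = 4.588×10^-7 A/cm^2

4.588×10^-7 A/cm^2


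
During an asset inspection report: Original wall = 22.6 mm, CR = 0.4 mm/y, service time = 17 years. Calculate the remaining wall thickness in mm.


Remaining wall = original − CR × time
t = 22.6 − 0.4*17 = 22.6 − 6.8 = 15.8 mm

15.8 mm


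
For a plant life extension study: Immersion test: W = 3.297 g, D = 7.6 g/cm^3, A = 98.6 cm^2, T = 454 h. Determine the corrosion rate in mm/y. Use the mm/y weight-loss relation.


Apply the mm/y weight-loss relation: CR = 87600 * W / (D * A * T)
Numerator: 87600 * 3.297 = 288817.2
Denominator: 7.6 * 98.6 * 454 = 340209.44
CR = 288817.2 / 340209.44 = 0.84894 mm/y

0.84894 mm/y


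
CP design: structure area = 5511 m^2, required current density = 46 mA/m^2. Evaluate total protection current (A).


I = area * current density, then convert mA → A (÷1000)
I = 5511 * 46 / 1000 = 253.51 A

253.51 A


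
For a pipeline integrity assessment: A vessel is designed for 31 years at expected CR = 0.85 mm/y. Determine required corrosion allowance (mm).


Corrosion allowance = CR × design life
CA = 0.85 * 31 = 26.35 mm

26.35 mm


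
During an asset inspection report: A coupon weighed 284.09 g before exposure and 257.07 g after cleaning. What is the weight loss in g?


Weight loss = initial − final
WL = 284.09 − 257.07 = 27.02 g

27.02 g


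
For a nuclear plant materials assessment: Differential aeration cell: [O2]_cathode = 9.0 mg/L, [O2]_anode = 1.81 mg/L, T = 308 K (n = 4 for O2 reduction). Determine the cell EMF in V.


Apply the Nernst concentration-cell relation: E = (RT/nF)*ln(C_cathode/C_anode)
RT/nF = 8.314*308/(4*96485) = 0.006635 V
ln(9.0/1.81) = 1.6039
E = 0.006635 * 1.6039 = 0.01064 V

0.01064 V


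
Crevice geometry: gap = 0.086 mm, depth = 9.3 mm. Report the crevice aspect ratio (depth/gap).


Aspect ratio = depth / gap
Ratio = 9.3 / 0.086 = 108.1

108.1


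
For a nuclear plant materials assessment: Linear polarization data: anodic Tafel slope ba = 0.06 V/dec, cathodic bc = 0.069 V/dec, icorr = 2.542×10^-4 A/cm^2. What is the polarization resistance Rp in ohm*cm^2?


Apply the Stern-Geary equation: Rp = ba*bc / (2.303*icorr*(ba+bc))
ba*bc = 0.06*0.069 = 0.00414
ba+bc = 0.129; 2.303*icorr*(ba+bc) = 2.303*2.542×10^-4*0.129 = 7.5519515×10^-5
Rp = 0.00414 / 7.5519515×10^-5 = 54.8 ohm*cm^2

54.8 ohm*cm^2


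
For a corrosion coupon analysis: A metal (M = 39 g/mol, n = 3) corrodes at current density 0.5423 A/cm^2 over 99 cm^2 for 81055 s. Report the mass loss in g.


Apply Faraday's law: m = i*A*t*M / (n*F)
Total charge passed Q = i*A*t = 0.5423*99*81055 = 4351656.5235 C
m = Q*M/(n*F) = 4351656.5235*39/(3*96485) = 586.3247 g

586.3247 g


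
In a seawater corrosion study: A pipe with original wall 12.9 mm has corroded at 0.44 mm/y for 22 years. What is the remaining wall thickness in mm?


Remaining wall = original − CR × time
t = 12.9 − 0.44*22 = 12.9 − 9.68 = 3.22 mm

3.22 mm


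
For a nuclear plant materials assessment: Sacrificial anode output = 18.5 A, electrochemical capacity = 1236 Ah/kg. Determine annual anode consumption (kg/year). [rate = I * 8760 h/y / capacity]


Annual consumption = current * hours per year / capacity
Rate = 18.5 * 8760 / 1236 = 131.1 kg/year

131.1 kg/year


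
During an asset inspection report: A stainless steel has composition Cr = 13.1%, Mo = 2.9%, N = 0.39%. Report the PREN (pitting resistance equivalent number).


Apply the PREN formula: PREN = Cr + 3.3*Mo + 16*N
PREN = 13.1 + 3.3*2.9 + 16*0.39
PREN = 13.1 + 9.57 + 6.24 = 28.91

28.91


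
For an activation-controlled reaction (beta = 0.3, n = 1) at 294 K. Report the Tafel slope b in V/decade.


Apply the Tafel slope relation: b = 2.303*R*T/(beta*n*F)
Numerator: 2.303 * 8.314 * 294 = 5629.26
Denominator: 0.3 * 1 * 96485 = 28945.5
b = 5629.26 / 28945.5 = 0.1945 V/decade

0.1945 V/decade


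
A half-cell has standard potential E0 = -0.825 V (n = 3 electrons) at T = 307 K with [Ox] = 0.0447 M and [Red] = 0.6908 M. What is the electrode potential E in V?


Apply the Nernst equation: E = E0 + (RT/nF)*ln([Ox]/[Red])
Step 1: RT/nF = 8.314*307/(3*96485) = 0.00881794 V
Step 2: [Ox]/[Red] = 0.0447/0.6908 = 0.064708
Step 3: ln(0.064708) = -2.73787
Step 4: correction = 0.00881794 * -2.73787 = -0.0241 V
E = -0.825 + -0.0241 = -0.8491 V

-0.8491 V
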